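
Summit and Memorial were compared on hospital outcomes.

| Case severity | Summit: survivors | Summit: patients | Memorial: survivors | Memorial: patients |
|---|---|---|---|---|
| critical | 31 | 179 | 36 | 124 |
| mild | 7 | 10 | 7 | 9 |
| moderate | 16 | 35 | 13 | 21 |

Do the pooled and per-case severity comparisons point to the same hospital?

Critical: Summit 31/179 = 17.3%, Memorial 36/124 = 29.0% → Memorial
Mild: Summit 7/10 = 70.0%, Memorial 7/9 = 77.8% → Memorial
Moderate: Summit 16/35 = 45.7%, Memorial 13/21 = 61.9% → Memorial
Overall: Summit 54/224 = 24.1%, Memorial 56/154 = 36.4% → Memorial
Memorial wins overall and in every case group — no reversal.

Yes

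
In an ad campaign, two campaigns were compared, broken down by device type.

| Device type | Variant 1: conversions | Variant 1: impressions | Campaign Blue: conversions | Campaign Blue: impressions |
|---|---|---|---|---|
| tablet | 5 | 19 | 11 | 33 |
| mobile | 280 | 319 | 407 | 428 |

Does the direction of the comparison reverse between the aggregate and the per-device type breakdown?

No

Tablet: Variant 1 5/19 = 26.3%, Campaign Blue 11/33 = 33.3% → Campaign Blue
Mobile: Variant 1 280/319 = 87.8%, Campaign Blue 407/428 = 95.1% → Campaign Blue
Overall: Variant 1 285/338 = 84.3%, Campaign Blue 418/461 = 90.7% → Campaign Blue
Campaign Blue wins overall and in every device group — no reversal.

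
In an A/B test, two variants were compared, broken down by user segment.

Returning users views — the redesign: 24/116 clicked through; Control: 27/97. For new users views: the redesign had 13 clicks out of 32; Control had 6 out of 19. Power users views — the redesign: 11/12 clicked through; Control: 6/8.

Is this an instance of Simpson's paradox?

Returning users: the redesign 24/116 = 20.7%, Control 27/97 = 27.8% → Control
New users: the redesign 13/32 = 40.6%, Control 6/19 = 31.6% → the redesign
Power users: the redesign 11/12 = 91.7%, Control 6/8 = 75.0% → the redesign
Overall: the redesign 48/160 = 30.0%, Control 39/124 = 31.5% → Control
Neither sweeps: the redesign wins 2 of 3 groups, Control wins 1. Control wins overall but not every group — no Simpson reversal.

No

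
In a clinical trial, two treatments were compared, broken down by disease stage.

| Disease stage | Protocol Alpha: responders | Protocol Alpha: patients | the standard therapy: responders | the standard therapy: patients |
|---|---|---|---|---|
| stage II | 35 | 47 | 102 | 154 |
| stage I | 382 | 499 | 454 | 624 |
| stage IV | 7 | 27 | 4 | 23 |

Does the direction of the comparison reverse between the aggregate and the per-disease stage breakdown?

Stage II: Protocol Alpha 35/47 = 74.5%, the standard therapy 102/154 = 66.2% → Protocol Alpha
Stage I: Protocol Alpha 382/499 = 76.6%, the standard therapy 454/624 = 72.8% → Protocol Alpha
Stage IV: Protocol Alpha 7/27 = 25.9%, the standard therapy 4/23 = 17.4% → Protocol Alpha
Overall: Protocol Alpha 424/573 = 74.0%, the standard therapy 560/801 = 69.9% → Protocol Alpha
Protocol Alpha wins overall and in every disease group — no reversal.

No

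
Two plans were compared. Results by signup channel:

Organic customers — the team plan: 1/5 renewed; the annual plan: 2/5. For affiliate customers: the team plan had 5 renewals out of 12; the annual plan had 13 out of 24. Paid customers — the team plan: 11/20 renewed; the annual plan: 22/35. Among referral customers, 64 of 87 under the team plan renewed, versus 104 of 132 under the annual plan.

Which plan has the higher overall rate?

Organic: the team plan 1/5 = 20.0%, the annual plan 2/5 = 40.0% → the annual plan
Affiliate: the team plan 5/12 = 41.7%, the annual plan 13/24 = 54.2% → the annual plan
Paid: the team plan 11/20 = 55.0%, the annual plan 22/35 = 62.9% → the annual plan
Referral: the team plan 64/87 = 73.6%, the annual plan 104/132 = 78.8% → the annual plan
Overall: the team plan 81/124 = 65.3%, the annual plan 141/196 = 71.9% → the annual plan

the annual plan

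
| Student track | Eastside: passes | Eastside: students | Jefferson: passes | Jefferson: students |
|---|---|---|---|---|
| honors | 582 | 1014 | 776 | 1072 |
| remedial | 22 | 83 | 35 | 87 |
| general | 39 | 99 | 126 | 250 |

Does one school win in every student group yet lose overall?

No

Honors: Eastside 582/1014 = 57.4%, Jefferson 776/1072 = 72.4% → Jefferson
Remedial: Eastside 22/83 = 26.5%, Jefferson 35/87 = 40.2% → Jefferson
General: Eastside 39/99 = 39.4%, Jefferson 126/250 = 50.4% → Jefferson
Overall: Eastside 643/1196 = 53.8%, Jefferson 937/1409 = 66.5% → Jefferson
Jefferson wins overall and in every student group — no reversal.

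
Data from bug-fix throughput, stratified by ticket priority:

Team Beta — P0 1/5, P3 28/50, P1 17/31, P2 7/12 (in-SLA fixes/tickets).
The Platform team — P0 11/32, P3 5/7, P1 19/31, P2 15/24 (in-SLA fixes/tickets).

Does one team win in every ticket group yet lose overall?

Yes

P0: Team Beta 1/5 = 20.0%, the Platform team 11/32 = 34.4% → the Platform team
P3: Team Beta 28/50 = 56.0%, the Platform team 5/7 = 71.4% → the Platform team
P1: Team Beta 17/31 = 54.8%, the Platform team 19/31 = 61.3% → the Platform team
P2: Team Beta 7/12 = 58.3%, the Platform team 15/24 = 62.5% → the Platform team
Overall: Team Beta 53/98 = 54.1%, the Platform team 50/94 = 53.2% → Team Beta
The Platform team wins each ticket group but Team Beta wins overall — the comparison reverses. The Platform team's tickets skew toward P0, which has a lower base rate.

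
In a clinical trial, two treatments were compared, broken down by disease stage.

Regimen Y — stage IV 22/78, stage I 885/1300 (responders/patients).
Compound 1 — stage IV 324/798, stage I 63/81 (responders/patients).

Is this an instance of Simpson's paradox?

Yes

Stage IV: Regimen Y 22/78 = 28.2%, Compound 1 324/798 = 40.6% → Compound 1
Stage I: Regimen Y 885/1300 = 68.1%, Compound 1 63/81 = 77.8% → Compound 1
Overall: Regimen Y 907/1378 = 65.8%, Compound 1 387/879 = 44.0% → Regimen Y
Compound 1 wins each disease group but Regimen Y wins overall — the comparison reverses. Compound 1's patients skew toward stage IV, which has a lower base rate.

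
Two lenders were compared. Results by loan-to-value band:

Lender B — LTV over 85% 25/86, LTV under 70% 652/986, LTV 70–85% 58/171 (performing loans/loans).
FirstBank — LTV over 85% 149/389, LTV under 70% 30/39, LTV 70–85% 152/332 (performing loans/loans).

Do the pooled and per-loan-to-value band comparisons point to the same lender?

LTV over 85%: Lender B 25/86 = 29.1%, FirstBank 149/389 = 38.3% → FirstBank
LTV under 70%: Lender B 652/986 = 66.1%, FirstBank 30/39 = 76.9% → FirstBank
LTV 70–85%: Lender B 58/171 = 33.9%, FirstBank 152/332 = 45.8% → FirstBank
Overall: Lender B 735/1243 = 59.1%, FirstBank 331/760 = 43.6% → Lender B
FirstBank wins each loan-to-value group but Lender B wins overall — the comparison reverses. FirstBank's loans skew toward LTV over 85%, which has a lower base rate.

No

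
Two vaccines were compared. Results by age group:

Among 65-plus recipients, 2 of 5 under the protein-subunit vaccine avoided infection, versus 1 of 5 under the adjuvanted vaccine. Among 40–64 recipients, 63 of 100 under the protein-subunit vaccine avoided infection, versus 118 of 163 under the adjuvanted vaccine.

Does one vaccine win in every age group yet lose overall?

No

65-plus: the protein-subunit vaccine 2/5 = 40.0%, the adjuvanted vaccine 1/5 = 20.0% → the protein-subunit vaccine
40–64: the protein-subunit vaccine 63/100 = 63.0%, the adjuvanted vaccine 118/163 = 72.4% → the adjuvanted vaccine
Overall: the protein-subunit vaccine 65/105 = 61.9%, the adjuvanted vaccine 119/168 = 70.8% → the adjuvanted vaccine
Neither sweeps: the protein-subunit vaccine wins 1 of 2 groups, the adjuvanted vaccine wins 1. The adjuvanted vaccine wins overall but not every group — no Simpson reversal.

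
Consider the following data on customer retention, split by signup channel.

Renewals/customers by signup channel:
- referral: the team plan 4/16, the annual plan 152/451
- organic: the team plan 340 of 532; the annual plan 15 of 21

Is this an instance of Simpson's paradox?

Referral: the team plan 4/16 = 25.0%, the annual plan 152/451 = 33.7% → the annual plan
Organic: the team plan 340/532 = 63.9%, the annual plan 15/21 = 71.4% → the annual plan
Overall: the team plan 344/548 = 62.8%, the annual plan 167/472 = 35.4% → the team plan
The annual plan wins each signup group but the team plan wins overall — the comparison reverses. The annual plan's customers skew toward referral, which has a lower base rate.

Yes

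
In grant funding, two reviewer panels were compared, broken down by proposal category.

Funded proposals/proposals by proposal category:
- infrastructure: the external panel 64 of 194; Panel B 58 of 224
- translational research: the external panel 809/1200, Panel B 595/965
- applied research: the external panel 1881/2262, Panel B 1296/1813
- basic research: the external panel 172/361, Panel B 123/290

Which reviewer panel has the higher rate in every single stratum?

Infrastructure: the external panel 64/194 = 33.0%, Panel B 58/224 = 25.9% → the external panel
Translational research: the external panel 809/1200 = 67.4%, Panel B 595/965 = 61.7% → the external panel
Applied research: the external panel 1881/2262 = 83.2%, Panel B 1296/1813 = 71.5% → the external panel
Basic research: the external panel 172/361 = 47.6%, Panel B 123/290 = 42.4% → the external panel
The external panel has the higher rate in all 4 groups.

the external panel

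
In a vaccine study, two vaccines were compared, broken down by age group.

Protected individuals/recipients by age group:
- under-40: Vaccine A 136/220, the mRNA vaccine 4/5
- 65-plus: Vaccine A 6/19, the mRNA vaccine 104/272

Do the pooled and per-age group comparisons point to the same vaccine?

No

Under-40: Vaccine A 136/220 = 61.8%, the mRNA vaccine 4/5 = 80.0% → the mRNA vaccine
65-plus: Vaccine A 6/19 = 31.6%, the mRNA vaccine 104/272 = 38.2% → the mRNA vaccine
Overall: Vaccine A 142/239 = 59.4%, the mRNA vaccine 108/277 = 39.0% → Vaccine A
The mRNA vaccine wins each age group but Vaccine A wins overall — the comparison reverses. The mRNA vaccine's recipients skew toward 65-plus, which has a lower base rate.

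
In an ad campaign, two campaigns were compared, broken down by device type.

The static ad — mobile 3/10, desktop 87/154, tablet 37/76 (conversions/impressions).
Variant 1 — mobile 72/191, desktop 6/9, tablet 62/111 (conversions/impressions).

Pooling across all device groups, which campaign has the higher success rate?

the static ad

Mobile: the static ad 3/10 = 30.0%, Variant 1 72/191 = 37.7% → Variant 1
Desktop: the static ad 87/154 = 56.5%, Variant 1 6/9 = 66.7% → Variant 1
Tablet: the static ad 37/76 = 48.7%, Variant 1 62/111 = 55.9% → Variant 1
Overall: the static ad 127/240 = 52.9%, Variant 1 140/311 = 45.0% → the static ad
(Variant 1 wins every device group but the static ad wins overall — Variant 1's impressions skew toward the low-rate mobile group.)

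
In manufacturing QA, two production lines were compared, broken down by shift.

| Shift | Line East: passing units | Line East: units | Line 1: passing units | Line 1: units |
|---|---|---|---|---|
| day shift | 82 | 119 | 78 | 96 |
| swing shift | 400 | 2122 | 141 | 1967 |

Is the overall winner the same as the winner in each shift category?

No

Day shift: Line East 82/119 = 68.9%, Line 1 78/96 = 81.2% → Line 1
Swing shift: Line East 400/2122 = 18.9%, Line 1 141/1967 = 7.2% → Line East
Overall: Line East 482/2241 = 21.5%, Line 1 219/2063 = 10.6% → Line East
Neither sweeps: Line East wins 1 of 2 groups, Line 1 wins 1. Line East wins overall but not every group — no Simpson reversal.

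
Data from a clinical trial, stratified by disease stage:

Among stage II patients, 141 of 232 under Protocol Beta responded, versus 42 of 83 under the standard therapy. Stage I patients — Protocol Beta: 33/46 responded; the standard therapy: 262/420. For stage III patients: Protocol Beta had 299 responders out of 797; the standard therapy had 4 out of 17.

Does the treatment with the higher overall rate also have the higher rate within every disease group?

No

Stage II: Protocol Beta 141/232 = 60.8%, the standard therapy 42/83 = 50.6% → Protocol Beta
Stage I: Protocol Beta 33/46 = 71.7%, the standard therapy 262/420 = 62.4% → Protocol Beta
Stage III: Protocol Beta 299/797 = 37.5%, the standard therapy 4/17 = 23.5% → Protocol Beta
Overall: Protocol Beta 473/1075 = 44.0%, the standard therapy 308/520 = 59.2% → the standard therapy
Protocol Beta wins each disease group but the standard therapy wins overall — the comparison reverses. Protocol Beta's patients skew toward stage III, which has a lower base rate.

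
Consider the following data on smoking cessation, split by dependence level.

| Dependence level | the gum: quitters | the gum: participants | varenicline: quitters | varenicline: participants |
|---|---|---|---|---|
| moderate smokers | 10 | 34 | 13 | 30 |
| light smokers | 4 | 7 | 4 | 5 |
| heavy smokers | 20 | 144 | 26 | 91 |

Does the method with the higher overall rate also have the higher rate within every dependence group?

Yes

Moderate smokers: the gum 10/34 = 29.4%, varenicline 13/30 = 43.3% → varenicline
Light smokers: the gum 4/7 = 57.1%, varenicline 4/5 = 80.0% → varenicline
Heavy smokers: the gum 20/144 = 13.9%, varenicline 26/91 = 28.6% → varenicline
Overall: the gum 34/185 = 18.4%, varenicline 43/126 = 34.1% → varenicline
Varenicline wins overall and in every dependence group — no reversal.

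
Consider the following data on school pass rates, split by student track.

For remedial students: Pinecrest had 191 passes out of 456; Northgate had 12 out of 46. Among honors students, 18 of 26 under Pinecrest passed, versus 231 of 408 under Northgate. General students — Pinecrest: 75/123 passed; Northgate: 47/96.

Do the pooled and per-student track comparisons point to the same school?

Remedial: Pinecrest 191/456 = 41.9%, Northgate 12/46 = 26.1% → Pinecrest
Honors: Pinecrest 18/26 = 69.2%, Northgate 231/408 = 56.6% → Pinecrest
General: Pinecrest 75/123 = 61.0%, Northgate 47/96 = 49.0% → Pinecrest
Overall: Pinecrest 284/605 = 46.9%, Northgate 290/550 = 52.7% → Northgate
Pinecrest wins each student group but Northgate wins overall — the comparison reverses. Pinecrest's students skew toward remedial, which has a lower base rate.

No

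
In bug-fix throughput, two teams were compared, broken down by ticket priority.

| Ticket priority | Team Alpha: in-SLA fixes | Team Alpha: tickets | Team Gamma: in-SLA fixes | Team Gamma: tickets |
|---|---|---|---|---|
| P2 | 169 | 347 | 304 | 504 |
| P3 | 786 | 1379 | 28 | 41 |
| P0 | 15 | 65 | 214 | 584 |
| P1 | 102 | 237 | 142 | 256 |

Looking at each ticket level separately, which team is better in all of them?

P2: Team Alpha 169/347 = 48.7%, Team Gamma 304/504 = 60.3% → Team Gamma
P3: Team Alpha 786/1379 = 57.0%, Team Gamma 28/41 = 68.3% → Team Gamma
P0: Team Alpha 15/65 = 23.1%, Team Gamma 214/584 = 36.6% → Team Gamma
P1: Team Alpha 102/237 = 43.0%, Team Gamma 142/256 = 55.5% → Team Gamma
Team Gamma has the higher rate in all 4 groups.

Team Gamma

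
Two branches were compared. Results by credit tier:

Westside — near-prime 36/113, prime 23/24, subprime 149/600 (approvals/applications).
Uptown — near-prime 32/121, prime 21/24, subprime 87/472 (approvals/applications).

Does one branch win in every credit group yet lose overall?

No

Near-prime: Westside 36/113 = 31.9%, Uptown 32/121 = 26.4% → Westside
Prime: Westside 23/24 = 95.8%, Uptown 21/24 = 87.5% → Westside
Subprime: Westside 149/600 = 24.8%, Uptown 87/472 = 18.4% → Westside
Overall: Westside 208/737 = 28.2%, Uptown 140/617 = 22.7% → Westside
Westside wins overall and in every credit group — no reversal.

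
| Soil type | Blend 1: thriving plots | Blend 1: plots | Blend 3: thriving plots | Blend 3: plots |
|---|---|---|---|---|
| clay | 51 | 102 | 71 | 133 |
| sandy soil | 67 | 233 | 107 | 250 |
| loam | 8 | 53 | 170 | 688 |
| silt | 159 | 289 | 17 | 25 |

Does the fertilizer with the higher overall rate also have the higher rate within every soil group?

No

Clay: Blend 1 51/102 = 50.0%, Blend 3 71/133 = 53.4% → Blend 3
Sandy soil: Blend 1 67/233 = 28.8%, Blend 3 107/250 = 42.8% → Blend 3
Loam: Blend 1 8/53 = 15.1%, Blend 3 170/688 = 24.7% → Blend 3
Silt: Blend 1 159/289 = 55.0%, Blend 3 17/25 = 68.0% → Blend 3
Overall: Blend 1 285/677 = 42.1%, Blend 3 365/1096 = 33.3% → Blend 1
Blend 3 wins each soil group but Blend 1 wins overall — the comparison reverses. Blend 3's plots skew toward loam, which has a lower base rate.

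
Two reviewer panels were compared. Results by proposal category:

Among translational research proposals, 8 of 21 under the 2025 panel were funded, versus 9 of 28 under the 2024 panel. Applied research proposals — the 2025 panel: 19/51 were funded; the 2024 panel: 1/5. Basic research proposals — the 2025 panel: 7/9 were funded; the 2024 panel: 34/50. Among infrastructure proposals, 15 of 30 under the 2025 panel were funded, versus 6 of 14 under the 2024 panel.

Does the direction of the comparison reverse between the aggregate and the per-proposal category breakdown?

Yes

Translational research: the 2025 panel 8/21 = 38.1%, the 2024 panel 9/28 = 32.1% → the 2025 panel
Applied research: the 2025 panel 19/51 = 37.3%, the 2024 panel 1/5 = 20.0% → the 2025 panel
Basic research: the 2025 panel 7/9 = 77.8%, the 2024 panel 34/50 = 68.0% → the 2025 panel
Infrastructure: the 2025 panel 15/30 = 50.0%, the 2024 panel 6/14 = 42.9% → the 2025 panel
Overall: the 2025 panel 49/111 = 44.1%, the 2024 panel 50/97 = 51.5% → the 2024 panel
The 2025 panel wins each proposal group but the 2024 panel wins overall — the comparison reverses. The 2025 panel's proposals skew toward applied research, which has a lower base rate.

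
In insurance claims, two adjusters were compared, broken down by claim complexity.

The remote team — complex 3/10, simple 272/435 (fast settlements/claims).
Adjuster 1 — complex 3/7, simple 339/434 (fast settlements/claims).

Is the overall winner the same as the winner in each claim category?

Complex: the remote team 3/10 = 30.0%, Adjuster 1 3/7 = 42.9% → Adjuster 1
Simple: the remote team 272/435 = 62.5%, Adjuster 1 339/434 = 78.1% → Adjuster 1
Overall: the remote team 275/445 = 61.8%, Adjuster 1 342/441 = 77.6% → Adjuster 1
Adjuster 1 wins overall and in every claim group — no reversal.

Yes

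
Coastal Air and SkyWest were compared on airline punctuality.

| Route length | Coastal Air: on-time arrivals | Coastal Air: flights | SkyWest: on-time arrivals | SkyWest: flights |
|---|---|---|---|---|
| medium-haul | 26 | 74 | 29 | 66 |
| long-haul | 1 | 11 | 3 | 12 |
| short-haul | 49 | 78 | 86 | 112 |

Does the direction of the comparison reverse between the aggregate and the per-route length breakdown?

Medium-haul: Coastal Air 26/74 = 35.1%, SkyWest 29/66 = 43.9% → SkyWest
Long-haul: Coastal Air 1/11 = 9.1%, SkyWest 3/12 = 25.0% → SkyWest
Short-haul: Coastal Air 49/78 = 62.8%, SkyWest 86/112 = 76.8% → SkyWest
Overall: Coastal Air 76/163 = 46.6%, SkyWest 118/190 = 62.1% → SkyWest
SkyWest wins overall and in every route group — no reversal.

No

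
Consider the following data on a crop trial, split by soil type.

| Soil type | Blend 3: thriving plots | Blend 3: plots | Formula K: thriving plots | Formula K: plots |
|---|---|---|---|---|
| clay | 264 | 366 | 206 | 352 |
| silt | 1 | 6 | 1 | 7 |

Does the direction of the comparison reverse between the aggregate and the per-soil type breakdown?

Clay: Blend 3 264/366 = 72.1%, Formula K 206/352 = 58.5% → Blend 3
Silt: Blend 3 1/6 = 16.7%, Formula K 1/7 = 14.3% → Blend 3
Overall: Blend 3 265/372 = 71.2%, Formula K 207/359 = 57.7% → Blend 3
Blend 3 wins overall and in every soil group — no reversal.

No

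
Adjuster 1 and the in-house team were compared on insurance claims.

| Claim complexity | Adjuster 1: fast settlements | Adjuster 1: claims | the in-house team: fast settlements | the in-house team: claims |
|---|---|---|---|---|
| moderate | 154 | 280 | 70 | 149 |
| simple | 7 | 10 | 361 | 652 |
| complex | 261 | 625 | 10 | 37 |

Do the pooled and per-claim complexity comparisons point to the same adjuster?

Moderate: Adjuster 1 154/280 = 55.0%, the in-house team 70/149 = 47.0% → Adjuster 1
Simple: Adjuster 1 7/10 = 70.0%, the in-house team 361/652 = 55.4% → Adjuster 1
Complex: Adjuster 1 261/625 = 41.8%, the in-house team 10/37 = 27.0% → Adjuster 1
Overall: Adjuster 1 422/915 = 46.1%, the in-house team 441/838 = 52.6% → the in-house team
Adjuster 1 wins each claim group but the in-house team wins overall — the comparison reverses. Adjuster 1's claims skew toward complex, which has a lower base rate.

No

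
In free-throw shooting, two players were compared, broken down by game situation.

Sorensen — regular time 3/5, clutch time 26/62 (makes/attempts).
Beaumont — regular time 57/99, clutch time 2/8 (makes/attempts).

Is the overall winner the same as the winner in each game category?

No

Regular time: Sorensen 3/5 = 60.0%, Beaumont 57/99 = 57.6% → Sorensen
Clutch time: Sorensen 26/62 = 41.9%, Beaumont 2/8 = 25.0% → Sorensen
Overall: Sorensen 29/67 = 43.3%, Beaumont 59/107 = 55.1% → Beaumont
Sorensen wins each game group but Beaumont wins overall — the comparison reverses. Sorensen's attempts skew toward clutch time, which has a lower base rate.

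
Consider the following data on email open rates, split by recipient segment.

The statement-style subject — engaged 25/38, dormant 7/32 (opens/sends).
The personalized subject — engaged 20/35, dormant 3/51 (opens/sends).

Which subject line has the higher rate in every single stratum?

the statement-style subject

Engaged: the statement-style subject 25/38 = 65.8%, the personalized subject 20/35 = 57.1% → the statement-style subject
Dormant: the statement-style subject 7/32 = 21.9%, the personalized subject 3/51 = 5.9% → the statement-style subject
The statement-style subject has the higher rate in both groups.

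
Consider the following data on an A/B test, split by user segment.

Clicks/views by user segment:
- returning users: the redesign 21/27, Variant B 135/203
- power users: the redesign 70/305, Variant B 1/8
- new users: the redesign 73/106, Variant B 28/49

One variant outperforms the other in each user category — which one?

the redesign

Returning users: the redesign 21/27 = 77.8%, Variant B 135/203 = 66.5% → the redesign
Power users: the redesign 70/305 = 23.0%, Variant B 1/8 = 12.5% → the redesign
New users: the redesign 73/106 = 68.9%, Variant B 28/49 = 57.1% → the redesign
The redesign has the higher rate in all 3 groups.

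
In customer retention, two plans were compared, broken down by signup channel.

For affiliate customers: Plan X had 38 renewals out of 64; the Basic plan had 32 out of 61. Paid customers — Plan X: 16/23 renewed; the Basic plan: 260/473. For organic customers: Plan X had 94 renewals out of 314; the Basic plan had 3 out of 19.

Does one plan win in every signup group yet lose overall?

Affiliate: Plan X 38/64 = 59.4%, the Basic plan 32/61 = 52.5% → Plan X
Paid: Plan X 16/23 = 69.6%, the Basic plan 260/473 = 55.0% → Plan X
Organic: Plan X 94/314 = 29.9%, the Basic plan 3/19 = 15.8% → Plan X
Overall: Plan X 148/401 = 36.9%, the Basic plan 295/553 = 53.3% → the Basic plan
Plan X wins each signup group but the Basic plan wins overall — the comparison reverses. Plan X's customers skew toward organic, which has a lower base rate.

Yes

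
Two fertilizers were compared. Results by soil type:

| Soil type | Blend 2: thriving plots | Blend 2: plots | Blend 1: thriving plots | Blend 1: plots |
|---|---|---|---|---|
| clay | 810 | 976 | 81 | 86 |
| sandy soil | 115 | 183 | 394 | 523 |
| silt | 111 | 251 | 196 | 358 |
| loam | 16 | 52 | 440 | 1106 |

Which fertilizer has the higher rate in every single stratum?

Clay: Blend 2 810/976 = 83.0%, Blend 1 81/86 = 94.2% → Blend 1
Sandy soil: Blend 2 115/183 = 62.8%, Blend 1 394/523 = 75.3% → Blend 1
Silt: Blend 2 111/251 = 44.2%, Blend 1 196/358 = 54.7% → Blend 1
Loam: Blend 2 16/52 = 30.8%, Blend 1 440/1106 = 39.8% → Blend 1
Blend 1 has the higher rate in all 4 groups.

Blend 1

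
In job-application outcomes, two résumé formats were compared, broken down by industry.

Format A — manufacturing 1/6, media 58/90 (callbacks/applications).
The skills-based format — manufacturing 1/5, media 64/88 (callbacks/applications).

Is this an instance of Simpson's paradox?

Manufacturing: Format A 1/6 = 16.7%, the skills-based format 1/5 = 20.0% → the skills-based format
Media: Format A 58/90 = 64.4%, the skills-based format 64/88 = 72.7% → the skills-based format
Overall: Format A 59/96 = 61.5%, the skills-based format 65/93 = 69.9% → the skills-based format
The skills-based format wins overall and in every industry group — no reversal.

No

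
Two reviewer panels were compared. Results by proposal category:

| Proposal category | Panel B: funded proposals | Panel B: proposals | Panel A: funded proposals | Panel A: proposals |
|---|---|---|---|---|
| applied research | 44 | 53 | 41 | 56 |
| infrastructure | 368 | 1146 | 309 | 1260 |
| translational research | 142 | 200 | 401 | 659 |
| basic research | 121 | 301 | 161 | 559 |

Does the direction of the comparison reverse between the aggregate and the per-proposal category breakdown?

Applied research: Panel B 44/53 = 83.0%, Panel A 41/56 = 73.2% → Panel B
Infrastructure: Panel B 368/1146 = 32.1%, Panel A 309/1260 = 24.5% → Panel B
Translational research: Panel B 142/200 = 71.0%, Panel A 401/659 = 60.8% → Panel B
Basic research: Panel B 121/301 = 40.2%, Panel A 161/559 = 28.8% → Panel B
Overall: Panel B 675/1700 = 39.7%, Panel A 912/2534 = 36.0% → Panel B
Panel B wins overall and in every proposal group — no reversal.

No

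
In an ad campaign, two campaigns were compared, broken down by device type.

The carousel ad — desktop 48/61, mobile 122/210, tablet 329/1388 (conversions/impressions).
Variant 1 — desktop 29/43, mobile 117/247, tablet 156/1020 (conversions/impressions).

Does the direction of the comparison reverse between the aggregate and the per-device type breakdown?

Desktop: the carousel ad 48/61 = 78.7%, Variant 1 29/43 = 67.4% → the carousel ad
Mobile: the carousel ad 122/210 = 58.1%, Variant 1 117/247 = 47.4% → the carousel ad
Tablet: the carousel ad 329/1388 = 23.7%, Variant 1 156/1020 = 15.3% → the carousel ad
Overall: the carousel ad 499/1659 = 30.1%, Variant 1 302/1310 = 23.1% → the carousel ad
The carousel ad wins overall and in every device group — no reversal.

No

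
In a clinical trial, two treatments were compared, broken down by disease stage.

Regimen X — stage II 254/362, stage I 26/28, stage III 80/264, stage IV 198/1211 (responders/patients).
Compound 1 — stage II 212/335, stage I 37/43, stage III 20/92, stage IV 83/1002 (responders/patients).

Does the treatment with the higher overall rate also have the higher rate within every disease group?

Yes

Stage II: Regimen X 254/362 = 70.2%, Compound 1 212/335 = 63.3% → Regimen X
Stage I: Regimen X 26/28 = 92.9%, Compound 1 37/43 = 86.0% → Regimen X
Stage III: Regimen X 80/264 = 30.3%, Compound 1 20/92 = 21.7% → Regimen X
Stage IV: Regimen X 198/1211 = 16.4%, Compound 1 83/1002 = 8.3% → Regimen X
Overall: Regimen X 558/1865 = 29.9%, Compound 1 352/1472 = 23.9% → Regimen X
Regimen X wins overall and in every disease group — no reversal.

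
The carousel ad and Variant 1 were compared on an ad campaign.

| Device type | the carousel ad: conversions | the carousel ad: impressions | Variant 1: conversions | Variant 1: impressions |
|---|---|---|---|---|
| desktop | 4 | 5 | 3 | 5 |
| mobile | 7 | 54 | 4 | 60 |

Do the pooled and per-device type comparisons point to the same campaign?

Yes

Desktop: the carousel ad 4/5 = 80.0%, Variant 1 3/5 = 60.0% → the carousel ad
Mobile: the carousel ad 7/54 = 13.0%, Variant 1 4/60 = 6.7% → the carousel ad
Overall: the carousel ad 11/59 = 18.6%, Variant 1 7/65 = 10.8% → the carousel ad
The carousel ad wins overall and in every device group — no reversal.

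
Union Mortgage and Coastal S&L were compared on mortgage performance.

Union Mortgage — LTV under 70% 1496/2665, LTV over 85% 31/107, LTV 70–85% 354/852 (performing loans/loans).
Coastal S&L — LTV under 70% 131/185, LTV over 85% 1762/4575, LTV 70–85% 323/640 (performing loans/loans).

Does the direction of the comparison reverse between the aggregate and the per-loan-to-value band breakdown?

LTV under 70%: Union Mortgage 1496/2665 = 56.1%, Coastal S&L 131/185 = 70.8% → Coastal S&L
LTV over 85%: Union Mortgage 31/107 = 29.0%, Coastal S&L 1762/4575 = 38.5% → Coastal S&L
LTV 70–85%: Union Mortgage 354/852 = 41.5%, Coastal S&L 323/640 = 50.5% → Coastal S&L
Overall: Union Mortgage 1881/3624 = 51.9%, Coastal S&L 2216/5400 = 41.0% → Union Mortgage
Coastal S&L wins each loan-to-value group but Union Mortgage wins overall — the comparison reverses. Coastal S&L's loans skew toward LTV over 85%, which has a lower base rate.

Yes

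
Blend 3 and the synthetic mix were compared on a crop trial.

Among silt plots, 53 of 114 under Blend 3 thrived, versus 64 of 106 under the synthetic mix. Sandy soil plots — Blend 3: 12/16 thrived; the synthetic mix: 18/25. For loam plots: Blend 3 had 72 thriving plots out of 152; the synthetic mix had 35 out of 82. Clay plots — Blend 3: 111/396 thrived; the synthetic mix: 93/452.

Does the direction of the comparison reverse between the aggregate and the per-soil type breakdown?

Silt: Blend 3 53/114 = 46.5%, the synthetic mix 64/106 = 60.4% → the synthetic mix
Sandy soil: Blend 3 12/16 = 75.0%, the synthetic mix 18/25 = 72.0% → Blend 3
Loam: Blend 3 72/152 = 47.4%, the synthetic mix 35/82 = 42.7% → Blend 3
Clay: Blend 3 111/396 = 28.0%, the synthetic mix 93/452 = 20.6% → Blend 3
Overall: Blend 3 248/678 = 36.6%, the synthetic mix 210/665 = 31.6% → Blend 3
Neither sweeps: Blend 3 wins 3 of 4 groups, the synthetic mix wins 1. Blend 3 wins overall but not every group — no Simpson reversal.

No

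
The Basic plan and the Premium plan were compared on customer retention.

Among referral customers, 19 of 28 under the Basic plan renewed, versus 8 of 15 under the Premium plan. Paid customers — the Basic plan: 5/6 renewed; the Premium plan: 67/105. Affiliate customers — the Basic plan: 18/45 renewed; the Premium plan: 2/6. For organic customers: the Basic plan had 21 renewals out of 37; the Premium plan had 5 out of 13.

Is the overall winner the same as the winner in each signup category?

Referral: the Basic plan 19/28 = 67.9%, the Premium plan 8/15 = 53.3% → the Basic plan
Paid: the Basic plan 5/6 = 83.3%, the Premium plan 67/105 = 63.8% → the Basic plan
Affiliate: the Basic plan 18/45 = 40.0%, the Premium plan 2/6 = 33.3% → the Basic plan
Organic: the Basic plan 21/37 = 56.8%, the Premium plan 5/13 = 38.5% → the Basic plan
Overall: the Basic plan 63/116 = 54.3%, the Premium plan 82/139 = 59.0% → the Premium plan
The Basic plan wins each signup group but the Premium plan wins overall — the comparison reverses. The Basic plan's customers skew toward affiliate, which has a lower base rate.

No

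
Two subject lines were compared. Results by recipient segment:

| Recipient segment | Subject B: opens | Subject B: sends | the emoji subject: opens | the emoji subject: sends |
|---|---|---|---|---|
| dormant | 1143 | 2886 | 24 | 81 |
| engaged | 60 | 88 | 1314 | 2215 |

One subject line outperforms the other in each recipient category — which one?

Subject B

Dormant: Subject B 1143/2886 = 39.6%, the emoji subject 24/81 = 29.6% → Subject B
Engaged: Subject B 60/88 = 68.2%, the emoji subject 1314/2215 = 59.3% → Subject B
Subject B has the higher rate in both groups.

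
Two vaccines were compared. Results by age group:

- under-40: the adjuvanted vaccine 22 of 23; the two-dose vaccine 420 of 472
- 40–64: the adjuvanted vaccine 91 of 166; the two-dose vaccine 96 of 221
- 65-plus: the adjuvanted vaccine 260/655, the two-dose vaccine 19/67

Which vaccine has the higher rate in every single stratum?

Under-40: the adjuvanted vaccine 22/23 = 95.7%, the two-dose vaccine 420/472 = 89.0% → the adjuvanted vaccine
40–64: the adjuvanted vaccine 91/166 = 54.8%, the two-dose vaccine 96/221 = 43.4% → the adjuvanted vaccine
65-plus: the adjuvanted vaccine 260/655 = 39.7%, the two-dose vaccine 19/67 = 28.4% → the adjuvanted vaccine
The adjuvanted vaccine has the higher rate in all 3 groups.

the adjuvanted vaccine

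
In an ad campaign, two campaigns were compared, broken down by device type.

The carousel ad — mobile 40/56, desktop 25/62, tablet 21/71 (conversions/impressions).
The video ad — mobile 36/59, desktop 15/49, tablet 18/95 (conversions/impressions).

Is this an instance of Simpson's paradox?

No

Mobile: the carousel ad 40/56 = 71.4%, the video ad 36/59 = 61.0% → the carousel ad
Desktop: the carousel ad 25/62 = 40.3%, the video ad 15/49 = 30.6% → the carousel ad
Tablet: the carousel ad 21/71 = 29.6%, the video ad 18/95 = 18.9% → the carousel ad
Overall: the carousel ad 86/189 = 45.5%, the video ad 69/203 = 34.0% → the carousel ad
The carousel ad wins overall and in every device group — no reversal.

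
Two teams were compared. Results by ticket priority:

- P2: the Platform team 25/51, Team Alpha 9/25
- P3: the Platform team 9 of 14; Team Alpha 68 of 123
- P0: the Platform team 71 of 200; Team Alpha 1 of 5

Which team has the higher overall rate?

P2: the Platform team 25/51 = 49.0%, Team Alpha 9/25 = 36.0% → the Platform team
P3: the Platform team 9/14 = 64.3%, Team Alpha 68/123 = 55.3% → the Platform team
P0: the Platform team 71/200 = 35.5%, Team Alpha 1/5 = 20.0% → the Platform team
Overall: the Platform team 105/265 = 39.6%, Team Alpha 78/153 = 51.0% → Team Alpha
(The Platform team wins every ticket group but Team Alpha wins overall — the Platform team's tickets skew toward the low-rate P0 group.)

Team Alpha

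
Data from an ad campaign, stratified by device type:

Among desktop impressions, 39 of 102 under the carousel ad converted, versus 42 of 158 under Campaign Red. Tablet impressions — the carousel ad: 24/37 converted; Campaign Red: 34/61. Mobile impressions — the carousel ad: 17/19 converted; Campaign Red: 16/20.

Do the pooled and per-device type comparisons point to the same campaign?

Yes

Desktop: the carousel ad 39/102 = 38.2%, Campaign Red 42/158 = 26.6% → the carousel ad
Tablet: the carousel ad 24/37 = 64.9%, Campaign Red 34/61 = 55.7% → the carousel ad
Mobile: the carousel ad 17/19 = 89.5%, Campaign Red 16/20 = 80.0% → the carousel ad
Overall: the carousel ad 80/158 = 50.6%, Campaign Red 92/239 = 38.5% → the carousel ad
The carousel ad wins overall and in every device group — no reversal.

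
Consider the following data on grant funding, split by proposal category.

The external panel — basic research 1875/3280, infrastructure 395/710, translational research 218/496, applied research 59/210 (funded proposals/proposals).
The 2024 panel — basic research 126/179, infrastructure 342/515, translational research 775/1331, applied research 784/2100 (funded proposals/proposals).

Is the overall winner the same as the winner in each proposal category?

Basic research: the external panel 1875/3280 = 57.2%, the 2024 panel 126/179 = 70.4% → the 2024 panel
Infrastructure: the external panel 395/710 = 55.6%, the 2024 panel 342/515 = 66.4% → the 2024 panel
Translational research: the external panel 218/496 = 44.0%, the 2024 panel 775/1331 = 58.2% → the 2024 panel
Applied research: the external panel 59/210 = 28.1%, the 2024 panel 784/2100 = 37.3% → the 2024 panel
Overall: the external panel 2547/4696 = 54.2%, the 2024 panel 2027/4125 = 49.1% → the external panel
The 2024 panel wins each proposal group but the external panel wins overall — the comparison reverses. The 2024 panel's proposals skew toward applied research, which has a lower base rate.

No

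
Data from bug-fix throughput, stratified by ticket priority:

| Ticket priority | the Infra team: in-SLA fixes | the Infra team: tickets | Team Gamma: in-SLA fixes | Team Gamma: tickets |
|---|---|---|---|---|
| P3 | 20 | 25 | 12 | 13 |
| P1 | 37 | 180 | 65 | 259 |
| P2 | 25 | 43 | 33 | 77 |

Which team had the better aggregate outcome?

P3: the Infra team 20/25 = 80.0%, Team Gamma 12/13 = 92.3% → Team Gamma
P1: the Infra team 37/180 = 20.6%, Team Gamma 65/259 = 25.1% → Team Gamma
P2: the Infra team 25/43 = 58.1%, Team Gamma 33/77 = 42.9% → the Infra team
Overall: the Infra team 82/248 = 33.1%, Team Gamma 110/349 = 31.5% → the Infra team
(Neither sweeps every ticket group, but the Infra team has the higher pooled rate.)

the Infra team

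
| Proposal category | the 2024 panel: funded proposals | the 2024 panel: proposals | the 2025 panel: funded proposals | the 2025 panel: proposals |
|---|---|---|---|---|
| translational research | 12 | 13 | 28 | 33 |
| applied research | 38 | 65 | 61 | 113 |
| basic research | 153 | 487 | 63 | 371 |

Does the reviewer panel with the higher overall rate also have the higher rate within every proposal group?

Translational research: the 2024 panel 12/13 = 92.3%, the 2025 panel 28/33 = 84.8% → the 2024 panel
Applied research: the 2024 panel 38/65 = 58.5%, the 2025 panel 61/113 = 54.0% → the 2024 panel
Basic research: the 2024 panel 153/487 = 31.4%, the 2025 panel 63/371 = 17.0% → the 2024 panel
Overall: the 2024 panel 203/565 = 35.9%, the 2025 panel 152/517 = 29.4% → the 2024 panel
The 2024 panel wins overall and in every proposal group — no reversal.

Yes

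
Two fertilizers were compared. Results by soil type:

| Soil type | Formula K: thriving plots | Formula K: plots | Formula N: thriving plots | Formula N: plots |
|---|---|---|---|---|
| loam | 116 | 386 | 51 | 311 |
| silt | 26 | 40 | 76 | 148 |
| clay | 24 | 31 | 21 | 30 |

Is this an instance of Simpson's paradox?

No

Loam: Formula K 116/386 = 30.1%, Formula N 51/311 = 16.4% → Formula K
Silt: Formula K 26/40 = 65.0%, Formula N 76/148 = 51.4% → Formula K
Clay: Formula K 24/31 = 77.4%, Formula N 21/30 = 70.0% → Formula K
Overall: Formula K 166/457 = 36.3%, Formula N 148/489 = 30.3% → Formula K
Formula K wins overall and in every soil group — no reversal.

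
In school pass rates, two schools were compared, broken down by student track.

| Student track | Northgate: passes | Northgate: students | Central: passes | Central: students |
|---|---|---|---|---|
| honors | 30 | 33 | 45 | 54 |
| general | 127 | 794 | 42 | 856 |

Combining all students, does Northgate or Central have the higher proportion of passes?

Honors: Northgate 30/33 = 90.9%, Central 45/54 = 83.3% → Northgate
General: Northgate 127/794 = 16.0%, Central 42/856 = 4.9% → Northgate
Overall: Northgate 157/827 = 19.0%, Central 87/910 = 9.6% → Northgate

Northgate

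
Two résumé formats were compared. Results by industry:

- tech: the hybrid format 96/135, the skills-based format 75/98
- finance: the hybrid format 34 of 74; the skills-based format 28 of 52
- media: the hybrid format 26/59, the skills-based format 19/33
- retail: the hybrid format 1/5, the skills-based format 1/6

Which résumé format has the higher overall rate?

Tech: the hybrid format 96/135 = 71.1%, the skills-based format 75/98 = 76.5% → the skills-based format
Finance: the hybrid format 34/74 = 45.9%, the skills-based format 28/52 = 53.8% → the skills-based format
Media: the hybrid format 26/59 = 44.1%, the skills-based format 19/33 = 57.6% → the skills-based format
Retail: the hybrid format 1/5 = 20.0%, the skills-based format 1/6 = 16.7% → the hybrid format
Overall: the hybrid format 157/273 = 57.5%, the skills-based format 123/189 = 65.1% → the skills-based format
(Neither sweeps every industry group, but the skills-based format has the higher pooled rate.)

the skills-based format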